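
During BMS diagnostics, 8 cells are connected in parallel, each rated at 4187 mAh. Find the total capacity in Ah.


Convert: C_cell = 4187 mAh = 4.187 Ah
C_total = 8 * 4.187 = 33.496 Ah

33.496 Ah


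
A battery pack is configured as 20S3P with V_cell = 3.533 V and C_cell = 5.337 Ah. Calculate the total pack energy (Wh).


V_pack = 20 * 3.533 = 70.66 V
C_pack = 3 * 5.337 = 16.011 Ah
E = V_pack * C_pack = 70.66 * 16.011 = 1131 Wh

1131 Wh


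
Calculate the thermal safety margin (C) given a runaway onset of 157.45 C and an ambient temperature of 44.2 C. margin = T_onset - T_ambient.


margin = T_onset - T_ambient = 157.45 - 44.2 = 113.25 C

113.25 C


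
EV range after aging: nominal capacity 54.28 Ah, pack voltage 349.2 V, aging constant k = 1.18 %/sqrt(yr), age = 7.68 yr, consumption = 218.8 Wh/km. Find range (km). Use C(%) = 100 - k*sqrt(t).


Step 1: capacity retention = 100 - 1.18 * sqrt(7.68) = 100 - 1.18 * 2.7713 = 96.73%
Step 2: C_now = 54.28 * 96.73/100 = 52.505 Ah
Step 3: E_pack = V * C_now = 349.2 * 52.505 = 18335 Wh
Step 4: range = E_pack / consumption = 18335 / 218.8 = 83.80 km

83.80 km


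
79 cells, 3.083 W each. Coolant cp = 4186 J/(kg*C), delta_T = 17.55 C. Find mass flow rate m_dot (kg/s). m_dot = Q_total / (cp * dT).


Step 1: Total heat Q = 79 * 3.083 W = 243.56 W
Step 2: denom = cp * dT = 4186 * 17.55 = 73464
Step 3: m_dot = 243.56 / 73464 = 0.003315 kg/s

0.003315 kg/s


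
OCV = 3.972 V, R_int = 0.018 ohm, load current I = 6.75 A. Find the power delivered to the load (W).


Step 1: V_terminal = OCV - I*R = 3.972 - 6.75 * 0.018 = 3.8505 V
Step 2: P_out = V_terminal * I = 3.8505 * 6.75 = 25.99 W

25.99 W


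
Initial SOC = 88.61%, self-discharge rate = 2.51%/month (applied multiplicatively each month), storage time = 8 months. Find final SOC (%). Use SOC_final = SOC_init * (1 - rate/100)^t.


decay = (1 - 2.51/100)^8 = 0.81598
SOC_final = 88.61 * 0.81598 = 72.30%

72.30%


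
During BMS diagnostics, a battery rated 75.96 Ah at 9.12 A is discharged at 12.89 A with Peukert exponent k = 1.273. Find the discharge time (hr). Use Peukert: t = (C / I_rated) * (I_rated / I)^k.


t_rated = C / I_rated = 75.96 / 9.12 = 8.3289 hr
(I_rated/I)^k = (0.70753)^1.273 = 0.64376
t = t_rated * (I_rated/I)^k = 8.3289 * 0.64376 = 5.362 hr

5.362 hr


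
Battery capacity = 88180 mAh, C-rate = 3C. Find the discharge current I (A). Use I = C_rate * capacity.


Convert: capacity = 88180 mAh = 88.18 Ah
At 3C: I = 3 * 88.18 Ah = 264.54 A

264.54 A


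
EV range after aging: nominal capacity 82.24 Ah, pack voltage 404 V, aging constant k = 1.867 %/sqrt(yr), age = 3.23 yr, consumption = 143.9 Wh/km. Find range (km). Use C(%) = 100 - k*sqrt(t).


Step 1: capacity retention = 100 - 1.867 * sqrt(3.23) = 100 - 1.867 * 1.7972 = 96.645%
Step 2: C_now = 82.24 * 96.645/100 = 79.481 Ah
Step 3: E_pack = V * C_now = 404 * 79.481 = 32110 Wh
Step 4: range = E_pack / consumption = 32110 / 143.9 = 223.1 km

223.1 km


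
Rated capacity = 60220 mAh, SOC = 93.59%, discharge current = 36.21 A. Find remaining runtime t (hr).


Convert: C_total = 60220 mAh = 60.22 Ah
Step 1: remaining = SOC/100 * C_total = 93.59/100 * 60.22 = 56.36 Ah
Step 2: t = remaining / I = 56.36 / 36.21 = 1.556 hr

1.556 hr


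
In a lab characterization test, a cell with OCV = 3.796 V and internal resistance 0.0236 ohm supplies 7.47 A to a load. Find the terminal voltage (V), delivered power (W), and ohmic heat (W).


Step 1: V_terminal = OCV - I*R = 3.796 - 7.47 * 0.0236 = 3.6197 V
Step 2: P_out = V_terminal * I = 3.6197 * 7.47 = 27.04 W
Step 3: Q = I^2 * R = 7.47^2 * 0.0236 = 1.317 W

V=3.6197 V, P=27.04 W, Q=1.317 W


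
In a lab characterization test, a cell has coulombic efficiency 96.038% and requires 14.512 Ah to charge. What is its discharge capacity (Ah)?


Q_dis = eta/100 * Q_chg = 96.038/100 * 14.512 = 13.94 Ah

13.94 Ah


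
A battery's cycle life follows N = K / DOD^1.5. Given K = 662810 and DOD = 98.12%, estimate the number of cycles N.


Step 1: DOD^1.5 = 98.12^1.5 = 971.93
Step 2: N = 662810 / 971.93 = 682.0 cycles

682.0 cycles


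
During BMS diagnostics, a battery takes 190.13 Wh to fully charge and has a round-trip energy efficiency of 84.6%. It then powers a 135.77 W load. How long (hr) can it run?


Step 1: E_discharge = eta/100 * E_charge = 84.6/100 * 190.13 = 160.85 Wh
Step 2: t = E_discharge / P = 160.85 / 135.77 = 1.185 hr

1.185 hr


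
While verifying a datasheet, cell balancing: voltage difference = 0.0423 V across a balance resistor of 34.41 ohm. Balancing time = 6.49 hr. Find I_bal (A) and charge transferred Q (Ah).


First, Ohm's law: I_bal = 0.0423 V / 34.41 ohm = 0.0012293 A
Then Q = I * t = 0.0012293 A * 6.49 hr = 0.007978 Ah

I=0.0012293 A, Q=0.007978 Ah


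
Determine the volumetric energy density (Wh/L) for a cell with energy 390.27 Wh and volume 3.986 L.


Volumetric ED = 390.27 Wh / 3.986 L = 97.91 Wh/L

97.91 Wh/L


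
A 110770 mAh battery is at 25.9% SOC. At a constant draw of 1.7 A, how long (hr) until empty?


Convert: C_total = 110770 mAh = 110.77 Ah
Step 1: remaining = SOC/100 * C_total = 25.9/100 * 110.77 = 28.689 Ah
Step 2: t = remaining / I = 28.689 / 1.7 = 16.88 hr

16.88 hr


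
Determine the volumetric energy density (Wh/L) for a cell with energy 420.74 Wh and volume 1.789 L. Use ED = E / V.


ED = E / V = 420.74 / 1.789 = 235.2 Wh/L

235.2 Wh/L


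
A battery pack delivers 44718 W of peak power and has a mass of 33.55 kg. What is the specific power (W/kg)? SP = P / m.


Specific power = 44718 W / 33.55 kg = 1333 W/kg

1333 W/kg


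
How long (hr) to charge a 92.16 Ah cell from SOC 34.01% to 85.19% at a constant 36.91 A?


delta_Ah = 92.16 * (85.19 - 34.01) / 100 = 47.167 Ah
t = delta_Ah / I = 47.167 / 36.91 = 1.278 hr

1.278 hr


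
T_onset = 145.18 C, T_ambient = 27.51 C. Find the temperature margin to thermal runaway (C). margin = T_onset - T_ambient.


Safety margin = 145.18 C - 27.51 C = 117.67 C

117.67 C


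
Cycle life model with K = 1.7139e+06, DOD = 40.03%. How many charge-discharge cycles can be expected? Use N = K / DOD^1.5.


Step 1: DOD^1.5 = 40.03^1.5 = 253.27
Step 2: N = 1.7139e+06 / 253.27 = 6767 cycles

6767 cycles


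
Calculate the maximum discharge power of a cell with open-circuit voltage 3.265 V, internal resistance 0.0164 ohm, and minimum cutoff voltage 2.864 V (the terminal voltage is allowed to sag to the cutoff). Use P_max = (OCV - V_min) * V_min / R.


P_max = (OCV - V_min) * V_min / R = (3.265 - 2.864) * 2.864 / 0.0164 = 0.401 * 2.864 / 0.0164 = 70.03 W

70.03 W


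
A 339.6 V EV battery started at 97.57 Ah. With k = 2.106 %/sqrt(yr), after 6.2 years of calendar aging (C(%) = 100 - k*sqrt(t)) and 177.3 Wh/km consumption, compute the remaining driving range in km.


Step 1: capacity retention = 100 - 2.106 * sqrt(6.2) = 100 - 2.106 * 2.49 = 94.756%
Step 2: C_now = 97.57 * 94.756/100 = 92.453 Ah
Step 3: E_pack = V * C_now = 339.6 * 92.453 = 31397 Wh
Step 4: range = E_pack / consumption = 31397 / 177.3 = 177.1 km

177.1 km


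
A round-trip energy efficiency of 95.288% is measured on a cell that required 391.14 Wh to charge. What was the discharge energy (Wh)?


E_dis = eta/100 * E_chg = 95.288/100 * 391.14 = 372.7 Wh

372.7 Wh


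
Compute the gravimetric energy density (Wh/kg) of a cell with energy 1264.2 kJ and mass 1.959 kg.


Convert: E = 1264.2 kJ = 351.17 Wh
ED = E / m = 351.17 / 1.959 = 179.3 Wh/kg

179.3 Wh/kg


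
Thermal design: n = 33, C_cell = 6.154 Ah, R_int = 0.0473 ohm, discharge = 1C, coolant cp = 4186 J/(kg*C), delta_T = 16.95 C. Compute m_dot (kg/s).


Step 1: I = 1 * 6.154 = 6.154 A
Step 2: Q_cell = I^2 * R = 6.154^2 * 0.0473 = 1.7913 W
Step 3: Q_total = 33 * 1.7913 = 59.113 W
Step 4: m_dot = Q_total / (cp * dT) = 59.113 / (4186 * 16.95) = 8.331e-04 kg/s

8.331e-04 kg/s


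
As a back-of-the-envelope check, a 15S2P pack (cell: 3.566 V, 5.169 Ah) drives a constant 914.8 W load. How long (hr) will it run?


Step 1: E_pack = Ns * V_cell * Np * C_cell = 15 * 3.566 * 2 * 5.169 = 552.98 Wh
Step 2: t = E_pack / P = 552.98 / 914.8 = 0.6045 hr

0.6045 hr


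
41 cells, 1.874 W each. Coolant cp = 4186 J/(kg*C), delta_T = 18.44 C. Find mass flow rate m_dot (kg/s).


Step 1: Total heat Q = 41 * 1.874 W = 76.834 W
Step 2: denom = cp * dT = 4186 * 18.44 = 77190
Step 3: m_dot = 76.834 / 77190 = 9.954e-04 kg/s

9.954e-04 kg/s


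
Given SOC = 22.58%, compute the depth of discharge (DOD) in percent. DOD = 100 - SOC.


DOD = 100 - SOC = 100 - 22.58 = 77.42%

77.42%


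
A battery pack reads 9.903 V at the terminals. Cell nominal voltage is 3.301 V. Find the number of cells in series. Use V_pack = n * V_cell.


Rearranging: n = V_pack / V_cell = 9.903 / 3.301 = 3 cells

3


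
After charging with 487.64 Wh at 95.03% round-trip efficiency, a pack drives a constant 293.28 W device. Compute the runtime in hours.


Step 1: E_discharge = eta/100 * E_charge = 95.03/100 * 487.64 = 463.4 Wh
Step 2: t = E_discharge / P = 463.4 / 293.28 = 1.580 hr

1.580 hr


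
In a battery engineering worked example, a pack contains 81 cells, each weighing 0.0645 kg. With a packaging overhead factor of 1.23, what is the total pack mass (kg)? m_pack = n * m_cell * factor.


m_pack = n * m_cell * overhead = 81 * 0.0645 * 1.23 = 6.426 kg

6.426 kg


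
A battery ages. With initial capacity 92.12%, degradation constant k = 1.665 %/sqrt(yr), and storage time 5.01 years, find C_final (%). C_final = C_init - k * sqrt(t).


Step 1: sqrt(5.01 yr) = 2.2383
Step 2: drop = 1.665 * 2.2383 = 3.7268
Step 3: C_final = 92.12 - 3.7268 = 88.39%

88.39%


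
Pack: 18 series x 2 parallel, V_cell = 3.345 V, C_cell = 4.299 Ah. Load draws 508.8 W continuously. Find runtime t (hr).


Step 1: E_pack = Ns * V_cell * Np * C_cell = 18 * 3.345 * 2 * 4.299 = 517.69 Wh
Step 2: t = E_pack / P = 517.69 / 508.8 = 1.017 hr

1.017 hr


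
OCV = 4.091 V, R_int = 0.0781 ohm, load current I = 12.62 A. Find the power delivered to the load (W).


Step 1: V_terminal = OCV - I*R = 4.091 - 12.62 * 0.0781 = 3.1054 V
Step 2: P_out = V_terminal * I = 3.1054 * 12.62 = 39.19 W

39.19 W


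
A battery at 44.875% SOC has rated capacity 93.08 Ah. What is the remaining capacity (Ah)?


remaining = SOC / 100 * total = 44.875 / 100 * 93.08 = 41.77 Ah

41.77 Ah


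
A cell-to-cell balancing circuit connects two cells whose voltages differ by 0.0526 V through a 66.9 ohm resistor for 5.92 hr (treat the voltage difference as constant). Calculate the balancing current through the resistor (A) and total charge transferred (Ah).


I_bal = dV / R = 0.0526 / 66.9 = 7.8625e-04 A
Q = I_bal * t = 7.8625e-04 * 5.92 = 0.004655 Ah

I=7.8625e-04 A, Q=0.004655 Ah


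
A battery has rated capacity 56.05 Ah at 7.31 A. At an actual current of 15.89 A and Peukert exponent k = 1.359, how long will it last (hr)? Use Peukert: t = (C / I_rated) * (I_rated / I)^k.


Step 1: t_rated = C / I_rated = 56.05 / 7.31 = 7.6676 hr
Step 2: ratio = 7.31 / 15.89 = 0.46004
Step 3: ratio^k = 0.46004^1.359 = 0.34813
Step 4: t = t_rated * ratio^k = 7.6676 * 0.34813 = 2.669 hr

2.669 hr


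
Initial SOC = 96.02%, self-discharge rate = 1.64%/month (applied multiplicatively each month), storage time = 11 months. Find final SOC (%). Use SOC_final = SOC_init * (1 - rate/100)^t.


decay = (1 - 1.64/100)^11 = 0.83369
SOC_final = 96.02 * 0.83369 = 80.05%

80.05%


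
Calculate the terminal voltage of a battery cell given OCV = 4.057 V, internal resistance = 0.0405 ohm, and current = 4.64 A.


IR drop = 4.64 * 0.0405 = 0.18792 V
V = 4.057 - 0.18792 = 3.869 V

3.869 V


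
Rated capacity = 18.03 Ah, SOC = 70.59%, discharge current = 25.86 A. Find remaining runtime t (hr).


Step 1: remaining = SOC/100 * C_total = 70.59/100 * 18.03 = 12.727 Ah
Step 2: t = remaining / I = 12.727 / 25.86 = 0.4922 hr

0.4922 hr


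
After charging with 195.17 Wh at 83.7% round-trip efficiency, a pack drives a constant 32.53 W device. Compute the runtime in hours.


Step 1: E_discharge = eta/100 * E_charge = 83.7/100 * 195.17 = 163.36 Wh
Step 2: t = E_discharge / P = 163.36 / 32.53 = 5.022 hr

5.022 hr


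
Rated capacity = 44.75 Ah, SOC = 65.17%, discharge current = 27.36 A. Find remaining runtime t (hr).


Step 1: remaining = SOC/100 * C_total = 65.17/100 * 44.75 = 29.164 Ah
Step 2: t = remaining / I = 29.164 / 27.36 = 1.066 hr

1.066 hr


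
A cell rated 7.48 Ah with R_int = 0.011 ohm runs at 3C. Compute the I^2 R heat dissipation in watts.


Step 1: I = C_rate * capacity = 3 * 7.48 = 22.44 A
Step 2: Q = I^2 * R = 22.44^2 * 0.011 = 503.55 * 0.011 = 5.539 W

5.539 W


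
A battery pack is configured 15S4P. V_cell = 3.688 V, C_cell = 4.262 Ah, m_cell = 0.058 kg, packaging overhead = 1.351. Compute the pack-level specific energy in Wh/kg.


Step 1: V_pack = 15 * 3.688 = 55.32 V
Step 2: C_pack = 4 * 4.262 = 17.048 Ah
Step 3: E_pack = V_pack * C_pack = 55.32 * 17.048 = 943.1 Wh
Step 4: m_pack = 15 * 4 * 0.058 * 1.351 = 4.7015 kg
Step 5: ED = E_pack / m_pack = 943.1 / 4.7015 = 200.6 Wh/kg

200.6 Wh/kg


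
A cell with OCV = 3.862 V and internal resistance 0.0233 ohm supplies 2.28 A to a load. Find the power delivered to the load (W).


Step 1: V_terminal = OCV - I*R = 3.862 - 2.28 * 0.0233 = 3.8089 V
Step 2: P_out = V_terminal * I = 3.8089 * 2.28 = 8.684 W

8.684 W


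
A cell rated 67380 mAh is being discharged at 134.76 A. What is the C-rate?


Convert: capacity = 67380 mAh = 67.38 Ah
Rearranging: C_rate = 134.76 / 67.38 = 2C

2C


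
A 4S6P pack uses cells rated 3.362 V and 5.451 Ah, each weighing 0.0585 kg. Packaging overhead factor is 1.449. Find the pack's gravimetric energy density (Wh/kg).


Step 1: V_pack = 4 * 3.362 = 13.448 V
Step 2: C_pack = 6 * 5.451 = 32.706 Ah
Step 3: E_pack = V_pack * C_pack = 13.448 * 32.706 = 439.83 Wh
Step 4: m_pack = 4 * 6 * 0.0585 * 1.449 = 2.0344 kg
Step 5: ED = E_pack / m_pack = 439.83 / 2.0344 = 216.2 Wh/kg

216.2 Wh/kg


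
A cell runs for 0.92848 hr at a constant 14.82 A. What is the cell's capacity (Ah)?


C = I * t = 14.82 * 0.92848 = 13.76 Ah

13.76 Ah


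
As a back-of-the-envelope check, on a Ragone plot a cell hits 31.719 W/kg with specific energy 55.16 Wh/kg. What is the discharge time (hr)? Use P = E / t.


t = E / P = 55.16 / 31.719 = 1.739 hr

1.739 hr


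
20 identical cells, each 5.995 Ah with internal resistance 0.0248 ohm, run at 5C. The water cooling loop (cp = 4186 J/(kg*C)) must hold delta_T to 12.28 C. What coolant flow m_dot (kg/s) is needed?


Step 1: I = 5 * 5.995 = 29.975 A
Step 2: Q_cell = I^2 * R = 29.975^2 * 0.0248 = 22.283 W
Step 3: Q_total = 20 * 22.283 = 445.66 W
Step 4: m_dot = Q_total / (cp * dT) = 445.66 / (4186 * 12.28) = 0.008670 kg/s

0.008670 kg/s


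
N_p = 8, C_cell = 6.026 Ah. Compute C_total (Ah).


Parallel capacities add: 8 * 6.026 Ah = 48.208 Ah

48.208 Ah


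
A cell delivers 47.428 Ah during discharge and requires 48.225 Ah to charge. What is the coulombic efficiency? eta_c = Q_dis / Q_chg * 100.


Coulombic efficiency = 47.428/48.225 * 100% = 98.35%

98.35%


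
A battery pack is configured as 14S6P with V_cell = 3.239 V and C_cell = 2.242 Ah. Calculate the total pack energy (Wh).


E = Ns * Vcell * Np * Ccell = 14 * 3.239 * 6 * 2.242 = 610.0 Wh

610.0 Wh


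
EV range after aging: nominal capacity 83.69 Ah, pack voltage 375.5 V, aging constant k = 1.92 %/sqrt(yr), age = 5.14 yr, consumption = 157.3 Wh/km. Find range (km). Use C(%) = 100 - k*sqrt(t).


Step 1: capacity retention = 100 - 1.92 * sqrt(5.14) = 100 - 1.92 * 2.2672 = 95.647%
Step 2: C_now = 83.69 * 95.647/100 = 80.047 Ah
Step 3: E_pack = V * C_now = 375.5 * 80.047 = 30058 Wh
Step 4: range = E_pack / consumption = 30058 / 157.3 = 191.1 km

191.1 km


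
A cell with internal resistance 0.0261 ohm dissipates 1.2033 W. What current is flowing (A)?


I = sqrt(Q / R) = sqrt(1.2033 / 0.0261) = sqrt(46.103) = 6.790 A

6.790 A


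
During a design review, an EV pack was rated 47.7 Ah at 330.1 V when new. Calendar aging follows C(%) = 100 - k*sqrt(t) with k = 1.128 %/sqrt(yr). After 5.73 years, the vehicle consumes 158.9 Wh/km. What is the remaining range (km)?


Step 1: capacity retention = 100 - 1.128 * sqrt(5.73) = 100 - 1.128 * 2.3937 = 97.3%
Step 2: C_now = 47.7 * 97.3/100 = 46.412 Ah
Step 3: E_pack = V * C_now = 330.1 * 46.412 = 15321 Wh
Step 4: range = E_pack / consumption = 15321 / 158.9 = 96.42 km

96.42 km


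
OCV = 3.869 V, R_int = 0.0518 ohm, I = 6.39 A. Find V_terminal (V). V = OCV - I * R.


IR drop = 6.39 * 0.0518 = 0.331 V
V = 3.869 - 0.331 = 3.538 V

3.538 V


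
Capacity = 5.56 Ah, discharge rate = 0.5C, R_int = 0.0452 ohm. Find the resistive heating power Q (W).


Step 1: I = C_rate * capacity = 0.5 * 5.56 = 2.78 A
Step 2: Q = I^2 * R = 2.78^2 * 0.0452 = 7.7284 * 0.0452 = 0.3493 W

0.3493 W


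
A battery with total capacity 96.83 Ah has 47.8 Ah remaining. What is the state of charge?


SOC = (remaining / total) * 100 = (47.8 / 96.83) * 100 = 49.36%

49.36%


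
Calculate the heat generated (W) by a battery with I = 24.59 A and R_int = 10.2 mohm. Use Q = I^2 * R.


Convert: R = 10.2 mohm = 0.0102 ohm
I^2 = 604.67
Q = 604.67 * 0.0102 = 6.168 W

6.168 W


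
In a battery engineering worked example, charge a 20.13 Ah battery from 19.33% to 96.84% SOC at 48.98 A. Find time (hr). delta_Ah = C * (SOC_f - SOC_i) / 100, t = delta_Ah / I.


delta_Ah = 20.13 * (96.84 - 19.33) / 100 = 15.603 Ah
t = delta_Ah / I = 15.603 / 48.98 = 0.3186 hr

0.3186 hr


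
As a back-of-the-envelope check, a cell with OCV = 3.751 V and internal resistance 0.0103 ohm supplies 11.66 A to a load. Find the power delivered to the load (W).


Step 1: V_terminal = OCV - I*R = 3.751 - 11.66 * 0.0103 = 3.6309 V
Step 2: P_out = V_terminal * I = 3.6309 * 11.66 = 42.34 W

42.34 W


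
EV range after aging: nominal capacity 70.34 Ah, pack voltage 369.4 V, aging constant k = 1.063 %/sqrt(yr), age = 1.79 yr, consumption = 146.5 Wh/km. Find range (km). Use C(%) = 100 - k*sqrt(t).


Step 1: capacity retention = 100 - 1.063 * sqrt(1.79) = 100 - 1.063 * 1.3379 = 98.578%
Step 2: C_now = 70.34 * 98.578/100 = 69.34 Ah
Step 3: E_pack = V * C_now = 369.4 * 69.34 = 25614 Wh
Step 4: range = E_pack / consumption = 25614 / 146.5 = 174.8 km

174.8 km


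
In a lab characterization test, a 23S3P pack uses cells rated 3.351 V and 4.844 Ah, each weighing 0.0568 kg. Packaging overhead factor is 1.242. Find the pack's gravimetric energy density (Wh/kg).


Step 1: V_pack = 23 * 3.351 = 77.073 V
Step 2: C_pack = 3 * 4.844 = 14.532 Ah
Step 3: E_pack = V_pack * C_pack = 77.073 * 14.532 = 1120 Wh
Step 4: m_pack = 23 * 3 * 0.0568 * 1.242 = 4.8676 kg
Step 5: ED = E_pack / m_pack = 1120 / 4.8676 = 230.1 Wh/kg

230.1 Wh/kg


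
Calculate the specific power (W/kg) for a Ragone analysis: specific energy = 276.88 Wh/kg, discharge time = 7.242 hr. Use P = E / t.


P_specific = E / t = 276.88 / 7.242 = 38.23 W/kg

38.23 W/kg


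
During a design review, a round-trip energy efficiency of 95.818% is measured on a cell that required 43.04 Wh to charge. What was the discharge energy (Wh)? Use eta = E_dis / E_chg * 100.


E_dis = eta/100 * E_chg = 95.818/100 * 43.04 = 41.24 Wh

41.24 Wh


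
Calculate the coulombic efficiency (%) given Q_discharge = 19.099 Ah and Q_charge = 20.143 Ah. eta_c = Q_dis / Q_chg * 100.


eta_c = Q_dis / Q_chg * 100 = 19.099 / 20.143 * 100 = 94.82%

94.82%


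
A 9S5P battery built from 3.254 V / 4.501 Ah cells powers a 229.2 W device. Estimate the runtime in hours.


Step 1: E_pack = Ns * V_cell * Np * C_cell = 9 * 3.254 * 5 * 4.501 = 659.08 Wh
Step 2: t = E_pack / P = 659.08 / 229.2 = 2.876 hr

2.876 hr


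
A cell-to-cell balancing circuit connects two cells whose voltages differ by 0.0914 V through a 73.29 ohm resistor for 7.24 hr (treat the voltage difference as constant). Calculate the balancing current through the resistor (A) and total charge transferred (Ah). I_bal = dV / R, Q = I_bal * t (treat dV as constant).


First, Ohm's law: I_bal = 0.0914 V / 73.29 ohm = 0.0012471 A
Then Q = I * t = 0.0012471 A * 7.24 hr = 0.009029 Ah

I=0.0012471 A, Q=0.009029 Ah


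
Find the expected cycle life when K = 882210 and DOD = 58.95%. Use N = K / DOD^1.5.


Step 1: DOD^1.5 = 58.95^1.5 = 452.61
Step 2: N = 882210 / 452.61 = 1949 cycles

1949 cycles


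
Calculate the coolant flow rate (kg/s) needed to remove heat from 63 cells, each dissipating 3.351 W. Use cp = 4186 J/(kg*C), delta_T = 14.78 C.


Q_total = 63 * 3.351 = 211.11 W
m_dot = Q_total / (cp * dT) = 211.11 / (4186 * 14.78) = 0.003412 kg/s

0.003412 kg/s


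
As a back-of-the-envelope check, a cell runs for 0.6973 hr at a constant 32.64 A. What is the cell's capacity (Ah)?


C = I * t = 32.64 * 0.6973 = 22.76 Ah

22.76 Ah


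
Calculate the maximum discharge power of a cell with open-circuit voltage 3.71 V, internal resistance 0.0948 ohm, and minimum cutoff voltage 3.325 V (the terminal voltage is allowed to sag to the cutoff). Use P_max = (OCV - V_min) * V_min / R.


dV = OCV - V_min = 0.385 V (so I_max = dV / R)
P_max = dV * V_min / R = 0.385 * 3.325 / 0.0948 = 13.50 W

13.50 W


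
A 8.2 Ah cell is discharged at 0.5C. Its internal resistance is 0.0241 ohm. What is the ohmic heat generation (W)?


Step 1: I = C_rate * capacity = 0.5 * 8.2 = 4.1 A
Step 2: Q = I^2 * R = 4.1^2 * 0.0241 = 16.81 * 0.0241 = 0.4051 W

0.4051 W


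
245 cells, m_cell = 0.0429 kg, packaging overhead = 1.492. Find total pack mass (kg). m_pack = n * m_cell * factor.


m_pack = n * m_cell * overhead = 245 * 0.0429 * 1.492 = 15.68 kg

15.68 kg


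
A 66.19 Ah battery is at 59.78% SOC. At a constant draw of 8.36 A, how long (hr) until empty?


Step 1: remaining = SOC/100 * C_total = 59.78/100 * 66.19 = 39.568 Ah
Step 2: t = remaining / I = 39.568 / 8.36 = 4.733 hr

4.733 hr


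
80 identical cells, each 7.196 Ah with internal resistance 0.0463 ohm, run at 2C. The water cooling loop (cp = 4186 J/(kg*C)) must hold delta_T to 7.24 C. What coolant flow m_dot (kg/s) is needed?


Step 1: I = 2 * 7.196 = 14.392 A
Step 2: Q_cell = I^2 * R = 14.392^2 * 0.0463 = 9.5901 W
Step 3: Q_total = 80 * 9.5901 = 767.21 W
Step 4: m_dot = Q_total / (cp * dT) = 767.21 / (4186 * 7.24) = 0.02531 kg/s

0.02531 kg/s


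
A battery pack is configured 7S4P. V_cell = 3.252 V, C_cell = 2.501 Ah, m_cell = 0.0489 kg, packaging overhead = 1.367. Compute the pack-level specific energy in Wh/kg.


Step 1: V_pack = 7 * 3.252 = 22.764 V
Step 2: C_pack = 4 * 2.501 = 10.004 Ah
Step 3: E_pack = V_pack * C_pack = 22.764 * 10.004 = 227.73 Wh
Step 4: m_pack = 7 * 4 * 0.0489 * 1.367 = 1.8717 kg
Step 5: ED = E_pack / m_pack = 227.73 / 1.8717 = 121.7 Wh/kg

121.7 Wh/kg


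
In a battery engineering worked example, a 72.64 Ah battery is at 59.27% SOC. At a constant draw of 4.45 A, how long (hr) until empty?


Step 1: remaining = SOC/100 * C_total = 59.27/100 * 72.64 = 43.054 Ah
Step 2: t = remaining / I = 43.054 / 4.45 = 9.675 hr

9.675 hr


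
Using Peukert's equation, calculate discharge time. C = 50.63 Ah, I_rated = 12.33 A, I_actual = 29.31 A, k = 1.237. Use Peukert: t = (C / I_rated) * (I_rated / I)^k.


Step 1: t_rated = C / I_rated = 50.63 / 12.33 = 4.1062 hr
Step 2: ratio = 12.33 / 29.31 = 0.42068
Step 3: ratio^k = 0.42068^1.237 = 0.34263
Step 4: t = t_rated * ratio^k = 4.1062 * 0.34263 = 1.407 hr

1.407 hr


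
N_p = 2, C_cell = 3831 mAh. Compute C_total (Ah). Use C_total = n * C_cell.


Convert: C_cell = 3831 mAh = 3.831 Ah
C_total = 2 * 3.831 = 7.662 Ah

7.662 Ah


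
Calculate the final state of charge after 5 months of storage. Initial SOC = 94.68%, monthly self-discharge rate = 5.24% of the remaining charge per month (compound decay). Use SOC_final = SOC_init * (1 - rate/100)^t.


decay = (1 - 5.24/100)^5 = 0.76406
SOC_final = 94.68 * 0.76406 = 72.34%

72.34%


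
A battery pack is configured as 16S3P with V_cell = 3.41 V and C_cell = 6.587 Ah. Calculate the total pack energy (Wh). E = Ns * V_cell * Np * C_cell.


V_pack = 16 * 3.41 = 54.56 V
C_pack = 3 * 6.587 = 19.761 Ah
E = V_pack * C_pack = 54.56 * 19.761 = 1078 Wh

1078 Wh


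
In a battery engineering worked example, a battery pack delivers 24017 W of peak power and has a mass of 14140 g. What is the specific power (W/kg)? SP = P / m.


Convert: m = 14140 g = 14.14 kg
SP = P / m = 24017 / 14.14 = 1699 W/kg

1699 W/kg


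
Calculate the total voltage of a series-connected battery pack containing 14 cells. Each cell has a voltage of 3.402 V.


Series voltages add: 14 * 3.402 V = 47.628 V

47.628 V


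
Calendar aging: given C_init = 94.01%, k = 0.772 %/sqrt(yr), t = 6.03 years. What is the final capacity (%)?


sqrt(t) = sqrt(6.03) = 2.4556
C_final = 94.01 - 0.772 * 2.4556 = 92.11%

92.11%


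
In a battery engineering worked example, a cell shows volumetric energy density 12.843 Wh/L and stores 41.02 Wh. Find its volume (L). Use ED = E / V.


V = E / ED = 41.02 / 12.843 = 3.194 L

3.194 L


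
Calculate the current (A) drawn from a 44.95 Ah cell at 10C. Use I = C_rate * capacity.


At 10C: I = 10 * 44.95 Ah = 449.5 A

449.5 A


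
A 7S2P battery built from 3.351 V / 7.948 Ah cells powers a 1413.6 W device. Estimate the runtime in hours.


Step 1: E_pack = Ns * V_cell * Np * C_cell = 7 * 3.351 * 2 * 7.948 = 372.87 Wh
Step 2: t = E_pack / P = 372.87 / 1413.6 = 0.2638 hr

0.2638 hr


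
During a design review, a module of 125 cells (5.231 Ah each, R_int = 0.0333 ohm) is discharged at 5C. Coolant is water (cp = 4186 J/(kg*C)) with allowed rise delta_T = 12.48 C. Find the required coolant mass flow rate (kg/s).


Step 1: I = 5 * 5.231 = 26.155 A
Step 2: Q_cell = I^2 * R = 26.155^2 * 0.0333 = 22.78 W
Step 3: Q_total = 125 * 22.78 = 2847.5 W
Step 4: m_dot = Q_total / (cp * dT) = 2847.5 / (4186 * 12.48) = 0.05451 kg/s

0.05451 kg/s


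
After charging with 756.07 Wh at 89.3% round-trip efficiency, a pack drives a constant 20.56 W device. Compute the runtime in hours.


Step 1: E_discharge = eta/100 * E_charge = 89.3/100 * 756.07 = 675.17 Wh
Step 2: t = E_discharge / P = 675.17 / 20.56 = 32.84 hr

32.84 hr


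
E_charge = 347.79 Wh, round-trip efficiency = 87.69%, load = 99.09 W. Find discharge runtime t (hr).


Step 1: E_discharge = eta/100 * E_charge = 87.69/100 * 347.79 = 304.98 Wh
Step 2: t = E_discharge / P = 304.98 / 99.09 = 3.078 hr

3.078 hr


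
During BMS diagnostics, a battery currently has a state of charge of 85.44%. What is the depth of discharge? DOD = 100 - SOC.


DOD = 100 - SOC = 100 - 85.44 = 14.56%

14.56%


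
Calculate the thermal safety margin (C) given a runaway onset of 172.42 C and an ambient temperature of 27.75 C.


margin = T_onset - T_ambient = 172.42 - 27.75 = 144.67 C

144.67 C


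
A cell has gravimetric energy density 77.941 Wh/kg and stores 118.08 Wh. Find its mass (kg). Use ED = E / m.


m = E / ED = 118.08 / 77.941 = 1.515 kg

1.515 kg


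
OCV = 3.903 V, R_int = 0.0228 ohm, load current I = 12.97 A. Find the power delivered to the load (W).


Step 1: V_terminal = OCV - I*R = 3.903 - 12.97 * 0.0228 = 3.6073 V
Step 2: P_out = V_terminal * I = 3.6073 * 12.97 = 46.79 W

46.79 W


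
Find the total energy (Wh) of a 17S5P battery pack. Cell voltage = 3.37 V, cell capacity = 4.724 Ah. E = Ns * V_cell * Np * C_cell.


V_pack = 17 * 3.37 = 57.29 V
C_pack = 5 * 4.724 = 23.62 Ah
E = V_pack * C_pack = 57.29 * 23.62 = 1353 Wh

1353 Wh


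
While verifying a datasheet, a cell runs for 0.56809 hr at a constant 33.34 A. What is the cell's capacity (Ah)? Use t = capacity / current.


C = I * t = 33.34 * 0.56809 = 18.94 Ah

18.94 Ah


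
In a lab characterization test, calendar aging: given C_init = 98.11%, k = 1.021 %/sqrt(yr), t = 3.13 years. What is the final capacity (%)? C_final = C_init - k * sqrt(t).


sqrt(t) = sqrt(3.13) = 1.7692
C_final = 98.11 - 1.021 * 1.7692 = 96.30%

96.30%


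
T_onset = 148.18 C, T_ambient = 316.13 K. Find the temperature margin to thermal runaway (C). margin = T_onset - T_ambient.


Convert: T_ambient = 316.13 K = 42.98 C
margin = 148.18 - 42.98 = 105.2 C

105.2 C


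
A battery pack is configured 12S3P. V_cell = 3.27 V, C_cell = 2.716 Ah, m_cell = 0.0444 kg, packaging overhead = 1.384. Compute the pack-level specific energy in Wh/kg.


Step 1: V_pack = 12 * 3.27 = 39.24 V
Step 2: C_pack = 3 * 2.716 = 8.148 Ah
Step 3: E_pack = V_pack * C_pack = 39.24 * 8.148 = 319.73 Wh
Step 4: m_pack = 12 * 3 * 0.0444 * 1.384 = 2.2122 kg
Step 5: ED = E_pack / m_pack = 319.73 / 2.2122 = 144.5 Wh/kg

144.5 Wh/kg


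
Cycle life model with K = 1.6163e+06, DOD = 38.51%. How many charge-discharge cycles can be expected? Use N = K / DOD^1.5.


DOD^1.5 = 238.98
N = K / DOD^1.5 = 1.6163e+06 / 238.98 = 6763

6763 cycles


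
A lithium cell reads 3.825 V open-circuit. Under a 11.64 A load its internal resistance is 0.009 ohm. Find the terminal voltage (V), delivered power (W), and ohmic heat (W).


Step 1: V_terminal = OCV - I*R = 3.825 - 11.64 * 0.009 = 3.7202 V
Step 2: P_out = V_terminal * I = 3.7202 * 11.64 = 43.30 W
Step 3: Q = I^2 * R = 11.64^2 * 0.009 = 1.219 W

V=3.7202 V, P=43.30 W, Q=1.219 W


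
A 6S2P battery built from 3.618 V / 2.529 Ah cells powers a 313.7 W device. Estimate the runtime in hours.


Step 1: E_pack = Ns * V_cell * Np * C_cell = 6 * 3.618 * 2 * 2.529 = 109.8 Wh
Step 2: t = E_pack / P = 109.8 / 313.7 = 0.3500 hr

0.3500 hr


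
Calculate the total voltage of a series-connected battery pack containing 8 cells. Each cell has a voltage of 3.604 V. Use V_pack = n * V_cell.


Series voltages add: 8 * 3.604 V = 28.832 V

28.832 V


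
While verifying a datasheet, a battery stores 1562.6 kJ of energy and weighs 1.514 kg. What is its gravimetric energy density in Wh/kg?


Convert: E = 1562.6 kJ = 434.06 Wh
ED = E / m = 434.06 / 1.514 = 286.7 Wh/kg

286.7 Wh/kg


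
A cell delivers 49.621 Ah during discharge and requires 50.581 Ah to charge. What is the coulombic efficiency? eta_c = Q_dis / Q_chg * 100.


Coulombic efficiency = 49.621/50.581 * 100% = 98.10%

98.10%


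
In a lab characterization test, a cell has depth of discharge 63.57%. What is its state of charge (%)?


SOC = 100 - DOD = 100 - 63.57 = 36.43%

36.43%


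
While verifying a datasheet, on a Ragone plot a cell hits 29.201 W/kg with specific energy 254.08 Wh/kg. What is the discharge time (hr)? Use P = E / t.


t = E / P = 254.08 / 29.201 = 8.701 hr

8.701 hr


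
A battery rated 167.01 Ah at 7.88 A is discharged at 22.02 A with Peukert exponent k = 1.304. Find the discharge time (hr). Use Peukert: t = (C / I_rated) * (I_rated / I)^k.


t_rated = C / I_rated = 167.01 / 7.88 = 21.194 hr
(I_rated/I)^k = (0.35786)^1.304 = 0.26184
t = t_rated * (I_rated/I)^k = 21.194 * 0.26184 = 5.549 hr

5.549 hr


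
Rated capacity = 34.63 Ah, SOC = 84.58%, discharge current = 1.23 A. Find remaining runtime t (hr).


Step 1: remaining = SOC/100 * C_total = 84.58/100 * 34.63 = 29.29 Ah
Step 2: t = remaining / I = 29.29 / 1.23 = 23.81 hr

23.81 hr


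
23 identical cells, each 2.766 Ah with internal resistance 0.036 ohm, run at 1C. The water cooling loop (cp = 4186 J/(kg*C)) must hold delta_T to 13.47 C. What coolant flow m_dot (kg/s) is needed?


Step 1: I = 1 * 2.766 = 2.766 A
Step 2: Q_cell = I^2 * R = 2.766^2 * 0.036 = 0.27543 W
Step 3: Q_total = 23 * 0.27543 = 6.3349 W
Step 4: m_dot = Q_total / (cp * dT) = 6.3349 / (4186 * 13.47) = 1.123e-04 kg/s

1.123e-04 kg/s


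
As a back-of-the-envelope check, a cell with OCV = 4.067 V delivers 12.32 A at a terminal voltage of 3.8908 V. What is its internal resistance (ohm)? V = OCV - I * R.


R = (OCV - V) / I = (4.067 - 3.8908) / 12.32 = 0.01430 ohm

0.01430 ohm


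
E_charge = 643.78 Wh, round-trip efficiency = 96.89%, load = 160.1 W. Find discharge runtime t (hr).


Step 1: E_discharge = eta/100 * E_charge = 96.89/100 * 643.78 = 623.76 Wh
Step 2: t = E_discharge / P = 623.76 / 160.1 = 3.896 hr

3.896 hr


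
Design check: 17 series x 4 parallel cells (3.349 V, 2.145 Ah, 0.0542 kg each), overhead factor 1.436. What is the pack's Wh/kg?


Step 1: V_pack = 17 * 3.349 = 56.933 V
Step 2: C_pack = 4 * 2.145 = 8.58 Ah
Step 3: E_pack = V_pack * C_pack = 56.933 * 8.58 = 488.49 Wh
Step 4: m_pack = 17 * 4 * 0.0542 * 1.436 = 5.2925 kg
Step 5: ED = E_pack / m_pack = 488.49 / 5.2925 = 92.30 Wh/kg

92.30 Wh/kg


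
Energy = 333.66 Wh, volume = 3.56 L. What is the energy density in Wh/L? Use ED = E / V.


ED = E / V = 333.66 / 3.56 = 93.72 Wh/L

93.72 Wh/L


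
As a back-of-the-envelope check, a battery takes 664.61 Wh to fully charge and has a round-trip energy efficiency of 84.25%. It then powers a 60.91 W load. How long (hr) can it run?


Step 1: E_discharge = eta/100 * E_charge = 84.25/100 * 664.61 = 559.93 Wh
Step 2: t = E_discharge / P = 559.93 / 60.91 = 9.193 hr

9.193 hr


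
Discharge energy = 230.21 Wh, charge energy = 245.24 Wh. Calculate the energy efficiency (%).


Round-trip efficiency = 230.21/245.24 * 100% = 93.87%

93.87%


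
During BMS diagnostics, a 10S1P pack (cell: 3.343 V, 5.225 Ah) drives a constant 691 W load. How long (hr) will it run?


Step 1: E_pack = Ns * V_cell * Np * C_cell = 10 * 3.343 * 1 * 5.225 = 174.67 Wh
Step 2: t = E_pack / P = 174.67 / 691 = 0.2528 hr

0.2528 hr


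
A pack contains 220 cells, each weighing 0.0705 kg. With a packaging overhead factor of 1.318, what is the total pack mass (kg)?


Cell mass sum = 220 * 0.0705 = 15.51 kg
With overhead 1.318: m_pack = 15.51 * 1.318 = 20.44 kg

20.44 kg


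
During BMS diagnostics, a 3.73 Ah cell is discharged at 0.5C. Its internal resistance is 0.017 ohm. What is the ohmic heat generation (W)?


Step 1: I = C_rate * capacity = 0.5 * 3.73 = 1.865 A
Step 2: Q = I^2 * R = 1.865^2 * 0.017 = 3.4782 * 0.017 = 0.05913 W

0.05913 W


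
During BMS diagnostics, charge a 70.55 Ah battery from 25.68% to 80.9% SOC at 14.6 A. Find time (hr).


Step 1: dSOC = 80.9% - 25.68% = 55.22%
Step 2: delta_Ah = 70.55 * 55.22 / 100 = 38.958 Ah
Step 3: t = 38.958 / 14.6 = 2.668 hr

2.668 hr


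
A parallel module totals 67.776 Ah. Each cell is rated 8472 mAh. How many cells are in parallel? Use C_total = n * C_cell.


Convert: C_cell = 8472 mAh = 8.472 Ah
n = C_total / C_cell = 67.776 / 8.472 = 8

8


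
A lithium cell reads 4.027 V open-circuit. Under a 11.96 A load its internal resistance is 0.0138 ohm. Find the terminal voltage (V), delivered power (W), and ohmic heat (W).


Step 1: V_terminal = OCV - I*R = 4.027 - 11.96 * 0.0138 = 3.862 V
Step 2: P_out = V_terminal * I = 3.862 * 11.96 = 46.19 W
Step 3: Q = I^2 * R = 11.96^2 * 0.0138 = 1.974 W

V=3.862 V, P=46.19 W, Q=1.974 W


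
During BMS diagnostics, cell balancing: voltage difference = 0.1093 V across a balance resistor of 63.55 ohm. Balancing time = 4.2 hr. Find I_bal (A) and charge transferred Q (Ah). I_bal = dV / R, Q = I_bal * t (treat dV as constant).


First, Ohm's law: I_bal = 0.1093 V / 63.55 ohm = 0.0017199 A
Then Q = I * t = 0.0017199 A * 4.2 hr = 0.007224 Ah

I=0.0017199 A, Q=0.007224 Ah


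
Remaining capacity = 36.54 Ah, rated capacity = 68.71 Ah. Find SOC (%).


SOC = (remaining / total) * 100 = (36.54 / 68.71) * 100 = 53.18%

53.18%


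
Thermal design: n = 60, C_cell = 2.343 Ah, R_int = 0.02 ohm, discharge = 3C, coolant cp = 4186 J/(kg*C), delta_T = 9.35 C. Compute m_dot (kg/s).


Step 1: I = 3 * 2.343 = 7.029 A
Step 2: Q_cell = I^2 * R = 7.029^2 * 0.02 = 0.98814 W
Step 3: Q_total = 60 * 0.98814 = 59.288 W
Step 4: m_dot = Q_total / (cp * dT) = 59.288 / (4186 * 9.35) = 0.001515 kg/s

0.001515 kg/s


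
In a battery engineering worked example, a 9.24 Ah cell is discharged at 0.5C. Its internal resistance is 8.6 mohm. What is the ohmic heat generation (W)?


Convert: R = 8.6 mohm = 0.0086 ohm
Step 1: I = C_rate * capacity = 0.5 * 9.24 = 4.62 A
Step 2: Q = I^2 * R = 4.62^2 * 0.0086 = 21.344 * 0.0086 = 0.1836 W

0.1836 W


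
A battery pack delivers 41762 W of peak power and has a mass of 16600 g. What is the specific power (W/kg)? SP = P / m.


Convert: m = 16600 g = 16.6 kg
SP = P / m = 41762 / 16.6 = 2516 W/kg

2516 W/kg


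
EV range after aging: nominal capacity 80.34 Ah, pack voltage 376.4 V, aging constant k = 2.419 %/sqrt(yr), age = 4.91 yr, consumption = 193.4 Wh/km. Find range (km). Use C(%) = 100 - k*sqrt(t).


Step 1: capacity retention = 100 - 2.419 * sqrt(4.91) = 100 - 2.419 * 2.2159 = 94.64%
Step 2: C_now = 80.34 * 94.64/100 = 76.034 Ah
Step 3: E_pack = V * C_now = 376.4 * 76.034 = 28619 Wh
Step 4: range = E_pack / consumption = 28619 / 193.4 = 148.0 km

148.0 km


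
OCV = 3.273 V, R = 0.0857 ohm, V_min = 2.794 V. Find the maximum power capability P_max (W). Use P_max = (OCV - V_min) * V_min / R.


dV = OCV - V_min = 0.479 V (so I_max = dV / R)
P_max = dV * V_min / R = 0.479 * 2.794 / 0.0857 = 15.62 W

15.62 W


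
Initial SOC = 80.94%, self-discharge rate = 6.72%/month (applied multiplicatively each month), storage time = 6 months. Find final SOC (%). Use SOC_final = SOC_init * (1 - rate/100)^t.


decay = (1 - 6.72/100)^6 = 0.65877
SOC_final = 80.94 * 0.65877 = 53.32%

53.32%


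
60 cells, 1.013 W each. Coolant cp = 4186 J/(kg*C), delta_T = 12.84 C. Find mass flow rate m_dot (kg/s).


Step 1: Total heat Q = 60 * 1.013 W = 60.78 W
Step 2: denom = cp * dT = 4186 * 12.84 = 53748
Step 3: m_dot = 60.78 / 53748 = 0.001131 kg/s

0.001131 kg/s


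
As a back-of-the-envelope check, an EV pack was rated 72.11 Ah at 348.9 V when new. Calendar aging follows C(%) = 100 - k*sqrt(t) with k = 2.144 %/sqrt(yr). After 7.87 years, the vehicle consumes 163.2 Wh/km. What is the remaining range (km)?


Step 1: capacity retention = 100 - 2.144 * sqrt(7.87) = 100 - 2.144 * 2.8054 = 93.985%
Step 2: C_now = 72.11 * 93.985/100 = 67.773 Ah
Step 3: E_pack = V * C_now = 348.9 * 67.773 = 23646 Wh
Step 4: range = E_pack / consumption = 23646 / 163.2 = 144.9 km

144.9 km


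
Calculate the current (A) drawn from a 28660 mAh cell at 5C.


Convert: capacity = 28660 mAh = 28.66 Ah
At 5C: I = 5 * 28.66 Ah = 143.3 A

143.3 A


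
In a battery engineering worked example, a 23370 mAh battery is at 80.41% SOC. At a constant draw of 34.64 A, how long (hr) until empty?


Convert: C_total = 23370 mAh = 23.37 Ah
Step 1: remaining = SOC/100 * C_total = 80.41/100 * 23.37 = 18.792 Ah
Step 2: t = remaining / I = 18.792 / 34.64 = 0.5425 hr

0.5425 hr


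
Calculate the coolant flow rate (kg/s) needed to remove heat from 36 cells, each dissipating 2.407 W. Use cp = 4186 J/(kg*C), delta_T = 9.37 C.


Step 1: Total heat Q = 36 * 2.407 W = 86.652 W
Step 2: denom = cp * dT = 4186 * 9.37 = 39223
Step 3: m_dot = 86.652 / 39223 = 0.002209 kg/s

0.002209 kg/s


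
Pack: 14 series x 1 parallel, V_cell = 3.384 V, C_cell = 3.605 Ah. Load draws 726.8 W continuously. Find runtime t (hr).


Step 1: E_pack = Ns * V_cell * Np * C_cell = 14 * 3.384 * 1 * 3.605 = 170.79 Wh
Step 2: t = E_pack / P = 170.79 / 726.8 = 0.2350 hr

0.2350 hr


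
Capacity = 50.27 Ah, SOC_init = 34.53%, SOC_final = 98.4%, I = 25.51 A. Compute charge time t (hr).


Step 1: dSOC = 98.4% - 34.53% = 63.87%
Step 2: delta_Ah = 50.27 * 63.87 / 100 = 32.107 Ah
Step 3: t = 32.107 / 25.51 = 1.259 hr

1.259 hr


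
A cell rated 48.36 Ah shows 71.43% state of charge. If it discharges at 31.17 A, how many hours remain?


Step 1: remaining = SOC/100 * C_total = 71.43/100 * 48.36 = 34.544 Ah
Step 2: t = remaining / I = 34.544 / 31.17 = 1.108 hr

1.108 hr


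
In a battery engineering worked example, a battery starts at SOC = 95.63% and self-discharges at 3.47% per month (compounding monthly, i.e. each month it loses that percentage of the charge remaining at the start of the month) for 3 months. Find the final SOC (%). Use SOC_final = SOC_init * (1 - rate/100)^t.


Monthly retention factor = 1 - 3.47/100 = 0.9653
Over 3 months: factor^3 = 0.89947
SOC_final = 95.63 * 0.89947 = 86.02%

86.02%
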